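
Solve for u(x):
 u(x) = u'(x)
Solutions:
 u(x) = C1*exp(x)


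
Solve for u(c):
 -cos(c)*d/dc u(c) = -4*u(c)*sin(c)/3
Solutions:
 u(c) = C1/cos(c)^(4/3)


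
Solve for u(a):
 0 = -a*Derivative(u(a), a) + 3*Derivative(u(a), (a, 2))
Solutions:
 u(a) = C1 + C2*erfi(sqrt(6)*a/6)


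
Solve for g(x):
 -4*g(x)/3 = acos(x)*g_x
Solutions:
 g(x) = C1*exp(-4*Integral(1/acos(x), x)/3)


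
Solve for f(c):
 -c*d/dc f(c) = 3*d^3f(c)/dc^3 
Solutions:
 f(c) = C1 + Integral(C2*airyai(-3^(2/3)*c/3) + C3*airybi(-3^(2/3)*c/3), c)


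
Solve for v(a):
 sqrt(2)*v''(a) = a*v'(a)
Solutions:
 v(a) = C1 + C2*erfi(2^(1/4)*a/2)


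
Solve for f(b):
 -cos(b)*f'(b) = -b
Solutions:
 f(b) = C1 + Integral(b/cos(b), b)


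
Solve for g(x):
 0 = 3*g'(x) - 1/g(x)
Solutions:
 g(x) = -sqrt(C1 + 6*x)/3
 g(x) = sqrt(C1 + 6*x)/3


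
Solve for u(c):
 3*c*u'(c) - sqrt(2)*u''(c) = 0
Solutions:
 u(c) = C1 + C2*erfi(2^(1/4)*sqrt(3)*c/2)


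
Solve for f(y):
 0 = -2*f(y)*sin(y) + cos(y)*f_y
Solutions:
 f(y) = C1/cos(y)^2


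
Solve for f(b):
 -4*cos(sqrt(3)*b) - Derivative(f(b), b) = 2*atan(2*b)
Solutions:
 f(b) = C1 - 2*b*atan(2*b) + log(4*b^2 + 1)/2 - 4*sqrt(3)*sin(sqrt(3)*b)/3


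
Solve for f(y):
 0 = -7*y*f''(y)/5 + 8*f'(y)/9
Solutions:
 f(y) = C1 + C2*y^(103/63)


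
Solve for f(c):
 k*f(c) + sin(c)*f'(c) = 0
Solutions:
 f(c) = C1*exp(k*(-log(cos(c) - 1) + log(cos(c) + 1))/2)


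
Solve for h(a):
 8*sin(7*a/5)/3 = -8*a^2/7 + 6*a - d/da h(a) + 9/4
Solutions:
 h(a) = C1 - 8*a^3/21 + 3*a^2 + 9*a/4 + 40*cos(7*a/5)/21


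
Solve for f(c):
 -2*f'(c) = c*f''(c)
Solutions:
 f(c) = C1 + C2/c


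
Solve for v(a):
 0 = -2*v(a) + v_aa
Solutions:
 v(a) = C1*exp(-sqrt(2)*a) + C2*exp(sqrt(2)*a)


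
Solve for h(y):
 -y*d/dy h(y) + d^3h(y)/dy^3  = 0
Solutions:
 h(y) = C1 + Integral(C2*airyai(y) + C3*airybi(y), y)


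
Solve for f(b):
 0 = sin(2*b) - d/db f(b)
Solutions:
 f(b) = C1 - cos(2*b)/2


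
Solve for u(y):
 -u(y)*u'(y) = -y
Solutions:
 u(y) = -sqrt(C1 + y^2)
 u(y) = sqrt(C1 + y^2)


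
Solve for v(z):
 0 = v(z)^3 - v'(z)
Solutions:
 v(z) = -sqrt(2)*sqrt(-1/(C1 + z))/2
 v(z) = sqrt(2)*sqrt(-1/(C1 + z))/2


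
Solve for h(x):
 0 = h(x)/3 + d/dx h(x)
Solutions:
 h(x) = C1*exp(-x/3)


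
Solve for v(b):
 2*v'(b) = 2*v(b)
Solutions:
 v(b) = C1*exp(b)


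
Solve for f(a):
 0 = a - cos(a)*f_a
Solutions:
 f(a) = C1 + Integral(a/cos(a), a)


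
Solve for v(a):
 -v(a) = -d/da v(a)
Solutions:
 v(a) = C1*exp(a)


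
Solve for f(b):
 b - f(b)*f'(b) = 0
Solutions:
 f(b) = -sqrt(C1 + b^2)
 f(b) = sqrt(C1 + b^2)


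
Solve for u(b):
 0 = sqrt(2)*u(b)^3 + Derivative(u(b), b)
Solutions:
 u(b) = -sqrt(2)*sqrt(-1/(C1 - sqrt(2)*b))/2
 u(b) = sqrt(2)*sqrt(-1/(C1 - sqrt(2)*b))/2


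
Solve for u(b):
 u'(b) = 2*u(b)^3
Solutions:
 u(b) = -sqrt(2)*sqrt(-1/(C1 + 2*b))/2
 u(b) = sqrt(2)*sqrt(-1/(C1 + 2*b))/2


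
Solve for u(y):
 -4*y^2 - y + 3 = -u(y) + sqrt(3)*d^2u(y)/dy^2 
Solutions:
 u(y) = C1*exp(-3^(3/4)*y/3) + C2*exp(3^(3/4)*y/3) + 4*y^2 + y - 3 + 8*sqrt(3)


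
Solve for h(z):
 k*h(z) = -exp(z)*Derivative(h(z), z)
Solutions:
 h(z) = C1*exp(k*exp(-z))


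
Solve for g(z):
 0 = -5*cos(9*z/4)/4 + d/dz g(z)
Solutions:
 g(z) = C1 + 5*sin(9*z/4)/9


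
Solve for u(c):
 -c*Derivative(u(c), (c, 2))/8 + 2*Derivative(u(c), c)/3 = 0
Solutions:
 u(c) = C1 + C2*c^(19/3)


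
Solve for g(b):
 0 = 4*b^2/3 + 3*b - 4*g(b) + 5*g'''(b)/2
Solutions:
 g(b) = C3*exp(2*5^(2/3)*b/5) + b^2/3 + 3*b/4 + (C1*sin(sqrt(3)*5^(2/3)*b/5) + C2*cos(sqrt(3)*5^(2/3)*b/5))*exp(-5^(2/3)*b/5)


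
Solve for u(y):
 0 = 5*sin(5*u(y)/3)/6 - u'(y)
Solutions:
 -5*y/6 + 3*log(cos(5*u(y)/3) - 1)/10 - 3*log(cos(5*u(y)/3) + 1)/10 = C1


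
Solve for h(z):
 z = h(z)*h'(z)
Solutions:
 h(z) = -sqrt(C1 + z^2)
 h(z) = sqrt(C1 + z^2)


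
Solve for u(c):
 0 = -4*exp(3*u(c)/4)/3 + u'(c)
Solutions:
 u(c) = 4*log(-1/(C1 + 4*c))/3 + 8*log(2)/3
 u(c) = 4*log(2^(2/3)*(-1/(C1 + 4*c))^(1/3)*(-1 - sqrt(3)*I)/2)
 u(c) = 4*log(2^(2/3)*(-1/(C1 + 4*c))^(1/3)*(-1 + sqrt(3)*I)/2)


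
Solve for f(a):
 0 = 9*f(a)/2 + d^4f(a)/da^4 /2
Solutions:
 f(a) = (C1*sin(sqrt(6)*a/2) + C2*cos(sqrt(6)*a/2))*exp(-sqrt(6)*a/2) + (C3*sin(sqrt(6)*a/2) + C4*cos(sqrt(6)*a/2))*exp(sqrt(6)*a/2)


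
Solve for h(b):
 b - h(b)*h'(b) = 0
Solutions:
 h(b) = -sqrt(C1 + b^2)
 h(b) = sqrt(C1 + b^2)


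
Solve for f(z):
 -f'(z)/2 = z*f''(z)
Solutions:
 f(z) = C1 + C2*sqrt(z)


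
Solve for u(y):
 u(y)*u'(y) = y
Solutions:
 u(y) = -sqrt(C1 + y^2)
 u(y) = sqrt(C1 + y^2)


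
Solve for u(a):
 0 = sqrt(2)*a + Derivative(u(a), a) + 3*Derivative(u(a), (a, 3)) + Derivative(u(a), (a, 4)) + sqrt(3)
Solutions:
 u(a) = C1 + C2*exp(a*(-1 + 2^(1/3)/(2*(sqrt(5) + 3)^(1/3)) + 2^(2/3)*(sqrt(5) + 3)^(1/3)/4))*sin(2^(1/3)*sqrt(3)*a*(-2^(1/3)*(sqrt(5) + 3)^(1/3) + 2/(sqrt(5) + 3)^(1/3))/4) + C3*exp(a*(-1 + 2^(1/3)/(2*(sqrt(5) + 3)^(1/3)) + 2^(2/3)*(sqrt(5) + 3)^(1/3)/4))*cos(2^(1/3)*sqrt(3)*a*(-2^(1/3)*(sqrt(5) + 3)^(1/3) + 2/(sqrt(5) + 3)^(1/3))/4) + C4*exp(-a*(2^(1/3)/(sqrt(5) + 3)^(1/3) + 1 + 2^(2/3)*(sqrt(5) + 3)^(1/3)/2)) - sqrt(2)*a^2/2 - sqrt(3)*a


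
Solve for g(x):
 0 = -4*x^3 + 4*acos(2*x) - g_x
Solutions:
 g(x) = C1 - x^4 + 4*x*acos(2*x) - 2*sqrt(1 - 4*x^2)


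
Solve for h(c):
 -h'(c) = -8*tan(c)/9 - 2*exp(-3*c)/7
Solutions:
 h(c) = C1 + 4*log(tan(c)^2 + 1)/9 - 2*exp(-3*c)/21


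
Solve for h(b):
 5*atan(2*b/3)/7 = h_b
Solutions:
 h(b) = C1 + 5*b*atan(2*b/3)/7 - 15*log(4*b^2 + 9)/28


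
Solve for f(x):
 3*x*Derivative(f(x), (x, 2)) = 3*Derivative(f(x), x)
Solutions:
 f(x) = C1 + C2*x^2


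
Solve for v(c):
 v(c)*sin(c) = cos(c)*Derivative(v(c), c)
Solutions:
 v(c) = C1/cos(c)


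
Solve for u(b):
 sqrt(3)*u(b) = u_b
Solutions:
 u(b) = C1*exp(sqrt(3)*b)


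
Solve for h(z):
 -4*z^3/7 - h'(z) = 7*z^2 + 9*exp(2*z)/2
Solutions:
 h(z) = C1 - z^4/7 - 7*z^3/3 - 9*exp(2*z)/4


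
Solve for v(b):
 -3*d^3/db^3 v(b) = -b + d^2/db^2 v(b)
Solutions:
 v(b) = C1 + C2*b + C3*exp(-b/3) + b^3/6 - 3*b^2/2


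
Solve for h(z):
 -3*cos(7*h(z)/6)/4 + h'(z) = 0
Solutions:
 -3*z/4 - 3*log(sin(7*h(z)/6) - 1)/7 + 3*log(sin(7*h(z)/6) + 1)/7 = C1


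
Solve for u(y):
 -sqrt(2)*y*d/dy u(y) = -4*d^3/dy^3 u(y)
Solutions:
 u(y) = C1 + Integral(C2*airyai(sqrt(2)*y/2) + C3*airybi(sqrt(2)*y/2), y)


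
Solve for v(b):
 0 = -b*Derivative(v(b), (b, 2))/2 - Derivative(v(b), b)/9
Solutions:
 v(b) = C1 + C2*b^(7/9)


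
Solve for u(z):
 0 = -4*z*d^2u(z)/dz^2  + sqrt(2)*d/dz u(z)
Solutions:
 u(z) = C1 + C2*z^(sqrt(2)/4 + 1)


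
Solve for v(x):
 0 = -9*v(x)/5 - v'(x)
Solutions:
 v(x) = C1*exp(-9*x/5)


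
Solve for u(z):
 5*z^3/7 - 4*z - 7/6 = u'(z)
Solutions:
 u(z) = C1 + 5*z^4/28 - 2*z^2 - 7*z/6


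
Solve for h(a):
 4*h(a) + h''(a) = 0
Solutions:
 h(a) = C1*sin(2*a) + C2*cos(2*a)


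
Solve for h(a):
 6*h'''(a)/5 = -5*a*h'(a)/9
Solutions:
 h(a) = C1 + Integral(C2*airyai(-10^(2/3)*a/6) + C3*airybi(-10^(2/3)*a/6), a)


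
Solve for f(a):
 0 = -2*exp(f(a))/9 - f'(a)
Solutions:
 f(a) = log(1/(C1 + 2*a)) + 2*log(3)


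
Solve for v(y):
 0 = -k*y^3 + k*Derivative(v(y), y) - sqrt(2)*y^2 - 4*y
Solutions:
 v(y) = C1 + y^4/4 + sqrt(2)*y^3/(3*k) + 2*y^2/k


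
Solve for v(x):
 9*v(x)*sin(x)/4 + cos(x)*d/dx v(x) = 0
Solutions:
 v(x) = C1*cos(x)^(9/4)


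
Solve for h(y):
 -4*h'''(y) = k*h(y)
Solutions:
 h(y) = C1*exp(2^(1/3)*y*(-k)^(1/3)/2) + C2*exp(2^(1/3)*y*(-k)^(1/3)*(-1 + sqrt(3)*I)/4) + C3*exp(-2^(1/3)*y*(-k)^(1/3)*(1 + sqrt(3)*I)/4)


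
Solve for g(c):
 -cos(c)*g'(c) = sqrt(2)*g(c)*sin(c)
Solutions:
 g(c) = C1*cos(c)^(sqrt(2))


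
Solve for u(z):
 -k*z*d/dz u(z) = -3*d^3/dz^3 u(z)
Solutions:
 u(z) = C1 + Integral(C2*airyai(3^(2/3)*k^(1/3)*z/3) + C3*airybi(3^(2/3)*k^(1/3)*z/3), z)


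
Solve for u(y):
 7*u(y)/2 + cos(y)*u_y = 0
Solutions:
 u(y) = C1*(sin(y) - 1)^(7/4)/(sin(y) + 1)^(7/4)


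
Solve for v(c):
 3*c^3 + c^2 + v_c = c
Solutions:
 v(c) = C1 - 3*c^4/4 - c^3/3 + c^2/2


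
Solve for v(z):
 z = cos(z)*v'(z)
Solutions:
 v(z) = C1 + Integral(z/cos(z), z)


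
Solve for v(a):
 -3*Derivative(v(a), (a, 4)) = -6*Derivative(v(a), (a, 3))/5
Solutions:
 v(a) = C1 + C2*a + C3*a^2 + C4*exp(2*a/5)


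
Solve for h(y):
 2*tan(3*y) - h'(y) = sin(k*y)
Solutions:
 h(y) = C1 - Piecewise((-cos(k*y)/k, Ne(k, 0)), (0, True)) - 2*log(cos(3*y))/3


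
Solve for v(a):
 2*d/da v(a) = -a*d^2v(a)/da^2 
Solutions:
 v(a) = C1 + C2/a


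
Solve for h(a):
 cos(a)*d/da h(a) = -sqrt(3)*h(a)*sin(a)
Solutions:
 h(a) = C1*cos(a)^(sqrt(3))


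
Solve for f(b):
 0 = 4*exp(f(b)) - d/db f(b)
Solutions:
 f(b) = log(-1/(C1 + 4*b))


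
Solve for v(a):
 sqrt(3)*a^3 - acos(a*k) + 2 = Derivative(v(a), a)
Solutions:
 v(a) = C1 + sqrt(3)*a^4/4 + 2*a - Piecewise((a*acos(a*k) - sqrt(-a^2*k^2 + 1)/k, Ne(k, 0)), (pi*a/2, True))


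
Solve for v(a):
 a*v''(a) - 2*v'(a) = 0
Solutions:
 v(a) = C1 + C2*a^3


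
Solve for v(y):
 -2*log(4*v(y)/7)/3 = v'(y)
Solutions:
 -3*Integral(1/(-log(_y) - 3*log(2) + log(14)), (_y, v(y)))/2 = C1 - y


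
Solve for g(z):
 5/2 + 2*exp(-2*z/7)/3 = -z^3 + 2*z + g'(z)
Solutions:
 g(z) = C1 + z^4/4 - z^2 + 5*z/2 - 7*exp(-2*z/7)/3


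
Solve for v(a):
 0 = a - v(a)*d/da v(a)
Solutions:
 v(a) = -sqrt(C1 + a^2)
 v(a) = sqrt(C1 + a^2)


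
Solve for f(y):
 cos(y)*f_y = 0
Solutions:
 f(y) = C1


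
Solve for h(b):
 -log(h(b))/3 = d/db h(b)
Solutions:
 li(h(b)) = C1 - b/3


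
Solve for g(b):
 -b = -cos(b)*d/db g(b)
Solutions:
 g(b) = C1 + Integral(b/cos(b), b)


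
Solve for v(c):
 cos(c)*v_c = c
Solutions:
 v(c) = C1 + Integral(c/cos(c), c)


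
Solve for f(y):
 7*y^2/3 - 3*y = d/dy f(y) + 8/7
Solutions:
 f(y) = C1 + 7*y^3/9 - 3*y^2/2 - 8*y/7


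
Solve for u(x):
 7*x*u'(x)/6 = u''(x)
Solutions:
 u(x) = C1 + C2*erfi(sqrt(21)*x/6)


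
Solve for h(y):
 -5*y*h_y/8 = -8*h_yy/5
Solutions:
 h(y) = C1 + C2*erfi(5*sqrt(2)*y/16)


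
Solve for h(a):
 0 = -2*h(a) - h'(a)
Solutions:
 h(a) = C1*exp(-2*a)


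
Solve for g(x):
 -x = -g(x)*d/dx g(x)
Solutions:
 g(x) = -sqrt(C1 + x^2)
 g(x) = sqrt(C1 + x^2)


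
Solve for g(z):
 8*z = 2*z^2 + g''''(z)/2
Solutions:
 g(z) = C1 + C2*z + C3*z^2 + C4*z^3 - z^6/90 + 2*z^5/15


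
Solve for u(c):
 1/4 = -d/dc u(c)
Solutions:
 u(c) = C1 - c/4


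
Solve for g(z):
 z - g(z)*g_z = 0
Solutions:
 g(z) = -sqrt(C1 + z^2)
 g(z) = sqrt(C1 + z^2)


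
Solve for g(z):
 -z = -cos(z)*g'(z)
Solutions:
 g(z) = C1 + Integral(z/cos(z), z)


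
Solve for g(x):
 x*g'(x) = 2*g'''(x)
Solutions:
 g(x) = C1 + Integral(C2*airyai(2^(2/3)*x/2) + C3*airybi(2^(2/3)*x/2), x)


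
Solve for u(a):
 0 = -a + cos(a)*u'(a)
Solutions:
 u(a) = C1 + Integral(a/cos(a), a)


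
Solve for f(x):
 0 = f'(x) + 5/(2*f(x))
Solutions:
 f(x) = -sqrt(C1 - 5*x)
 f(x) = sqrt(C1 - 5*x)


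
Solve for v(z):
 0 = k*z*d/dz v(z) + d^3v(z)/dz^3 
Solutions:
 v(z) = C1 + Integral(C2*airyai(z*(-k)^(1/3)) + C3*airybi(z*(-k)^(1/3)), z)


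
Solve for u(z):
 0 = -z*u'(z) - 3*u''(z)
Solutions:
 u(z) = C1 + C2*erf(sqrt(6)*z/6)


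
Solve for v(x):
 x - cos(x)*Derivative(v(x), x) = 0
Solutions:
 v(x) = C1 + Integral(x/cos(x), x)


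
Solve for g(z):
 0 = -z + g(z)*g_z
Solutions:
 g(z) = -sqrt(C1 + z^2)
 g(z) = sqrt(C1 + z^2)


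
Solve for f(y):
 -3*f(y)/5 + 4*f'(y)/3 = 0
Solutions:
 f(y) = C1*exp(9*y/20)


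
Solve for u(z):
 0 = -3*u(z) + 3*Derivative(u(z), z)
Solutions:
 u(z) = C1*exp(z)


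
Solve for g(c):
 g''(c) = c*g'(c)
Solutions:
 g(c) = C1 + C2*erfi(sqrt(2)*c/2)


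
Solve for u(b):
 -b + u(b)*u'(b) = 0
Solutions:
 u(b) = -sqrt(C1 + b^2)
 u(b) = sqrt(C1 + b^2)


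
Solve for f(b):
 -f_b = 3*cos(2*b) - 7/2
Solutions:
 f(b) = C1 + 7*b/2 - 3*sin(b)*cos(b)


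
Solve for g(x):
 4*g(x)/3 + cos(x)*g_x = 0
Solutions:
 g(x) = C1*(sin(x) - 1)^(2/3)/(sin(x) + 1)^(2/3)


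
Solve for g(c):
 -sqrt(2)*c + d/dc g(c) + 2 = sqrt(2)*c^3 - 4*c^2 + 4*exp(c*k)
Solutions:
 g(c) = C1 + sqrt(2)*c^4/4 - 4*c^3/3 + sqrt(2)*c^2/2 - 2*c + 4*exp(c*k)/k


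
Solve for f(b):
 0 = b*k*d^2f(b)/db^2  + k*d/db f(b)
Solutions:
 f(b) = C1 + C2*log(b)


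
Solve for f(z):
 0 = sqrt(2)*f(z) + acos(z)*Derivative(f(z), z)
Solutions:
 f(z) = C1*exp(-sqrt(2)*Integral(1/acos(z), z))


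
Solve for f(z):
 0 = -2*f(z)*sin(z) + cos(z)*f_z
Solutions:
 f(z) = C1/cos(z)^2


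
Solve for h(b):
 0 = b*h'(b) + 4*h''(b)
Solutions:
 h(b) = C1 + C2*erf(sqrt(2)*b/4)


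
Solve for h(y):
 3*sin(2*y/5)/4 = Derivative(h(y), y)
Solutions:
 h(y) = C1 - 15*cos(2*y/5)/8


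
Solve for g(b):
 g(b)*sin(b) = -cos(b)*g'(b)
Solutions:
 g(b) = C1*cos(b)


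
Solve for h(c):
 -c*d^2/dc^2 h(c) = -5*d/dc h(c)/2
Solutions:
 h(c) = C1 + C2*c^(7/2)


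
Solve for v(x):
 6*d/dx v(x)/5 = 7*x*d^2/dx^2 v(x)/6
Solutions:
 v(x) = C1 + C2*x^(71/35)


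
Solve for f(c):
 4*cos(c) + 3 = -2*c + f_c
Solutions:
 f(c) = C1 + c^2 + 3*c + 4*sin(c)


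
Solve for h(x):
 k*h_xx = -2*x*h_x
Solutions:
 h(x) = C1 + C2*sqrt(k)*erf(x*sqrt(1/k))


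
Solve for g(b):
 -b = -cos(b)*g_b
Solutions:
 g(b) = C1 + Integral(b/cos(b), b)


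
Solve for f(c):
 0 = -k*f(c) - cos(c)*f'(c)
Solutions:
 f(c) = C1*exp(k*(log(sin(c) - 1) - log(sin(c) + 1))/2)


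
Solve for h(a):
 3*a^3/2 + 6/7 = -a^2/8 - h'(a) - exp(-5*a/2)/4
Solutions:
 h(a) = C1 - 3*a^4/8 - a^3/24 - 6*a/7 + exp(-5*a/2)/10


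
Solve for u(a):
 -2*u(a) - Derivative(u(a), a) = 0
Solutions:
 u(a) = C1*exp(-2*a)


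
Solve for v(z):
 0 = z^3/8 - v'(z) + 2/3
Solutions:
 v(z) = C1 + z^4/32 + 2*z/3


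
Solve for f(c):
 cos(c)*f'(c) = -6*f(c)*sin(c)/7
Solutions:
 f(c) = C1*cos(c)^(6/7)


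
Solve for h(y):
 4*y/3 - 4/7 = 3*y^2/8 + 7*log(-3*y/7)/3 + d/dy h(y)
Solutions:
 h(y) = C1 - y^3/8 + 2*y^2/3 - 7*y*log(-y)/3 + y*(-49*log(3) + 37 + 49*log(7))/21


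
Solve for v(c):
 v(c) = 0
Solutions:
 v(c) = 0


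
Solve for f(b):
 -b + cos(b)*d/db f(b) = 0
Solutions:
 f(b) = C1 + Integral(b/cos(b), b)


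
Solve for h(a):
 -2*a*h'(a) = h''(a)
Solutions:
 h(a) = C1 + C2*erf(a)


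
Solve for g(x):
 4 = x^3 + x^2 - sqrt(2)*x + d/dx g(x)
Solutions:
 g(x) = C1 - x^4/4 - x^3/3 + sqrt(2)*x^2/2 + 4*x


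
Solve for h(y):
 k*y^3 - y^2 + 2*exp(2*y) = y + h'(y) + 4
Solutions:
 h(y) = C1 + k*y^4/4 - y^3/3 - y^2/2 - 4*y + exp(2*y)


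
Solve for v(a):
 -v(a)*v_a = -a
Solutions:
 v(a) = -sqrt(C1 + a^2)
 v(a) = sqrt(C1 + a^2)


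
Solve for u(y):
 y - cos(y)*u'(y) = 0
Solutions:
 u(y) = C1 + Integral(y/cos(y), y)


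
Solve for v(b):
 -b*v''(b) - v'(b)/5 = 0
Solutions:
 v(b) = C1 + C2*b^(4/5)


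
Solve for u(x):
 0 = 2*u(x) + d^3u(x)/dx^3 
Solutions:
 u(x) = C3*exp(-2^(1/3)*x) + (C1*sin(2^(1/3)*sqrt(3)*x/2) + C2*cos(2^(1/3)*sqrt(3)*x/2))*exp(2^(1/3)*x/2)


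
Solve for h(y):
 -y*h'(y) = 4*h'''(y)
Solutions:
 h(y) = C1 + Integral(C2*airyai(-2^(1/3)*y/2) + C3*airybi(-2^(1/3)*y/2), y)


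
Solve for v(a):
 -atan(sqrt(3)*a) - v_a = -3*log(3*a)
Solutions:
 v(a) = C1 + 3*a*log(a) - a*atan(sqrt(3)*a) - 3*a + 3*a*log(3) + sqrt(3)*log(3*a^2 + 1)/6


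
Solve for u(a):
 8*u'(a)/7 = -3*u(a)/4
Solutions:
 u(a) = C1*exp(-21*a/32)


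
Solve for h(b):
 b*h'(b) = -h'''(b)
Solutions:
 h(b) = C1 + Integral(C2*airyai(-b) + C3*airybi(-b), b)


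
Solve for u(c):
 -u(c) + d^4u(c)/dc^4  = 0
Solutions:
 u(c) = C1*exp(-c) + C2*exp(c) + C3*sin(c) + C4*cos(c)


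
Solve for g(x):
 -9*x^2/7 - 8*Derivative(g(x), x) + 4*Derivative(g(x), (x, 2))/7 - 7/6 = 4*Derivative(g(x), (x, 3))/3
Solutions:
 g(x) = C1 - 3*x^3/56 - 9*x^2/784 - 773*x/8232 + (C2*sin(sqrt(1167)*x/14) + C3*cos(sqrt(1167)*x/14))*exp(3*x/14)


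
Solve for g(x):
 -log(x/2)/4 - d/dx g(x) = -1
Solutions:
 g(x) = C1 - x*log(x)/4 + x*log(2)/4 + 5*x/4


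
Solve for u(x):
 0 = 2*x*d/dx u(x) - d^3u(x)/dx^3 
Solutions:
 u(x) = C1 + Integral(C2*airyai(2^(1/3)*x) + C3*airybi(2^(1/3)*x), x)


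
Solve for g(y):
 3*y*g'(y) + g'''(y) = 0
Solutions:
 g(y) = C1 + Integral(C2*airyai(-3^(1/3)*y) + C3*airybi(-3^(1/3)*y), y)


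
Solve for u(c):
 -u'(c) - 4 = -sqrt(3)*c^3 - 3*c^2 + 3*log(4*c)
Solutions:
 u(c) = C1 + sqrt(3)*c^4/4 + c^3 - 3*c*log(c) - c*log(64) - c


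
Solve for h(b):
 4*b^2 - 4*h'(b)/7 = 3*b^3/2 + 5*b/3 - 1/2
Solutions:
 h(b) = C1 - 21*b^4/32 + 7*b^3/3 - 35*b^2/24 + 7*b/8


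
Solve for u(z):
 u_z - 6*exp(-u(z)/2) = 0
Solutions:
 u(z) = 2*log(C1 + 3*z)


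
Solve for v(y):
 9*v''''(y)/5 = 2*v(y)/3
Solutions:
 v(y) = C1*exp(-30^(1/4)*y/3) + C2*exp(30^(1/4)*y/3) + C3*sin(30^(1/4)*y/3) + C4*cos(30^(1/4)*y/3)


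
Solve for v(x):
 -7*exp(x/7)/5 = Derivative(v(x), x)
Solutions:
 v(x) = C1 - 49*exp(x/7)/5


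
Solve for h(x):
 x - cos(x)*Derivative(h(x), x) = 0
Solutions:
 h(x) = C1 + Integral(x/cos(x), x)


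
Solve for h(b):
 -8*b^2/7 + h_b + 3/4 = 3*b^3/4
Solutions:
 h(b) = C1 + 3*b^4/16 + 8*b^3/21 - 3*b/4


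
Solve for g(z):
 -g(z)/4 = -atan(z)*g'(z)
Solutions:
 g(z) = C1*exp(Integral(1/atan(z), z)/4)


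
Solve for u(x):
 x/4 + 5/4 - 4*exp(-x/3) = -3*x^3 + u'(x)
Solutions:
 u(x) = C1 + 3*x^4/4 + x^2/8 + 5*x/4 + 12*exp(-x/3)


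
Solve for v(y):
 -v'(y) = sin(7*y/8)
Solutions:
 v(y) = C1 + 8*cos(7*y/8)/7


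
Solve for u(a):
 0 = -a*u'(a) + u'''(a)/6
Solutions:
 u(a) = C1 + Integral(C2*airyai(6^(1/3)*a) + C3*airybi(6^(1/3)*a), a)


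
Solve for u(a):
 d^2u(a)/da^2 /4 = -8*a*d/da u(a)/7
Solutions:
 u(a) = C1 + C2*erf(4*sqrt(7)*a/7)


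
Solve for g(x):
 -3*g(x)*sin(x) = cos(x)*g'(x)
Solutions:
 g(x) = C1*cos(x)^3


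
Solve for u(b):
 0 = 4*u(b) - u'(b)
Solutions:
 u(b) = C1*exp(4*b)


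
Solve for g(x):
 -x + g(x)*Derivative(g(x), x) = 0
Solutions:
 g(x) = -sqrt(C1 + x^2)
 g(x) = sqrt(C1 + x^2)


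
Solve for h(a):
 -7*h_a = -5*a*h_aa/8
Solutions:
 h(a) = C1 + C2*a^(61/5)


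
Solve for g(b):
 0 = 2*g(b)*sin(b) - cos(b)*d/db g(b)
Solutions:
 g(b) = C1/cos(b)^2


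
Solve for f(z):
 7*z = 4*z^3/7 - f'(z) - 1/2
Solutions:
 f(z) = C1 + z^4/7 - 7*z^2/2 - z/2


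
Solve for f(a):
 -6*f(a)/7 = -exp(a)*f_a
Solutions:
 f(a) = C1*exp(-6*exp(-a)/7)


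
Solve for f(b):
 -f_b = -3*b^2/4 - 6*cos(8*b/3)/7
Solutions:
 f(b) = C1 + b^3/4 + 9*sin(8*b/3)/28


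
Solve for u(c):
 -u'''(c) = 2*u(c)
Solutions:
 u(c) = C3*exp(-2^(1/3)*c) + (C1*sin(2^(1/3)*sqrt(3)*c/2) + C2*cos(2^(1/3)*sqrt(3)*c/2))*exp(2^(1/3)*c/2)


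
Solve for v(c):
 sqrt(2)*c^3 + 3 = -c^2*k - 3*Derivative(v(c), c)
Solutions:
 v(c) = C1 - sqrt(2)*c^4/12 - c^3*k/9 - c


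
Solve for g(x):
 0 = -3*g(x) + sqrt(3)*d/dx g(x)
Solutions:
 g(x) = C1*exp(sqrt(3)*x)


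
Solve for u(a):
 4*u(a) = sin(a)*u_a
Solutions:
 u(a) = C1*(cos(a)^2 - 2*cos(a) + 1)/(cos(a)^2 + 2*cos(a) + 1)


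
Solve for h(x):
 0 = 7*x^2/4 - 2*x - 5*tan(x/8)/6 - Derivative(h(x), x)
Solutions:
 h(x) = C1 + 7*x^3/12 - x^2 + 20*log(cos(x/8))/3


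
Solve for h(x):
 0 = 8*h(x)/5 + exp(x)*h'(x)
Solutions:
 h(x) = C1*exp(8*exp(-x)/5)


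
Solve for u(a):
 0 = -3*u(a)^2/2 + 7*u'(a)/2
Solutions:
 u(a) = -7/(C1 + 3*a)


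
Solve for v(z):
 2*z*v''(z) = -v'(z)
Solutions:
 v(z) = C1 + C2*sqrt(z)


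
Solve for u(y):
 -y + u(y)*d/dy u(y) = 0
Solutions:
 u(y) = -sqrt(C1 + y^2)
 u(y) = sqrt(C1 + y^2)


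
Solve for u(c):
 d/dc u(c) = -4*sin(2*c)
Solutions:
 u(c) = C1 + 2*cos(2*c)


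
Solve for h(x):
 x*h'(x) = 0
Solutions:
 h(x) = C1


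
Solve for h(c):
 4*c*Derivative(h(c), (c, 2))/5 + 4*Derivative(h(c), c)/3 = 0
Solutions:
 h(c) = C1 + C2/c^(2/3)


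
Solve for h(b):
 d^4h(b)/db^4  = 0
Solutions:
 h(b) = C1 + C2*b + C3*b^2 + C4*b^3


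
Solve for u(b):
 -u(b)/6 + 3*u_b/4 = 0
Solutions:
 u(b) = C1*exp(2*b/9)


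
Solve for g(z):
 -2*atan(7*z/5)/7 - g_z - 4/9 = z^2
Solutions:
 g(z) = C1 - z^3/3 - 2*z*atan(7*z/5)/7 - 4*z/9 + 5*log(49*z^2 + 25)/49


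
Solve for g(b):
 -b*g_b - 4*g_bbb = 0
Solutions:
 g(b) = C1 + Integral(C2*airyai(-2^(1/3)*b/2) + C3*airybi(-2^(1/3)*b/2), b)


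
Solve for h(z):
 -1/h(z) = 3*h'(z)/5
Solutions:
 h(z) = -sqrt(C1 - 30*z)/3
 h(z) = sqrt(C1 - 30*z)/3


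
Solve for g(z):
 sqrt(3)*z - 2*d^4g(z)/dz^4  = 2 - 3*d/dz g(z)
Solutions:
 g(z) = C1 + C4*exp(2^(2/3)*3^(1/3)*z/2) - sqrt(3)*z^2/6 + 2*z/3 + (C2*sin(2^(2/3)*3^(5/6)*z/4) + C3*cos(2^(2/3)*3^(5/6)*z/4))*exp(-2^(2/3)*3^(1/3)*z/4)


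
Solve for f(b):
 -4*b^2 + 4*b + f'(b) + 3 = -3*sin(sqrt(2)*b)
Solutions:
 f(b) = C1 + 4*b^3/3 - 2*b^2 - 3*b + 3*sqrt(2)*cos(sqrt(2)*b)/2


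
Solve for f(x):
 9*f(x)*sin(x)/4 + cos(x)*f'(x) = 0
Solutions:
 f(x) = C1*cos(x)^(9/4)


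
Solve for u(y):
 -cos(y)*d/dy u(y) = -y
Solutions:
 u(y) = C1 + Integral(y/cos(y), y)


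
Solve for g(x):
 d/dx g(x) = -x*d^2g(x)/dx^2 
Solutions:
 g(x) = C1 + C2*log(x)


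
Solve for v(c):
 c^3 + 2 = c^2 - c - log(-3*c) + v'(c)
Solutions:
 v(c) = C1 + c^4/4 - c^3/3 + c^2/2 + c*log(-c) + c*(1 + log(3))


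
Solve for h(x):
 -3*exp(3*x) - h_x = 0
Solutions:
 h(x) = C1 - exp(3*x)


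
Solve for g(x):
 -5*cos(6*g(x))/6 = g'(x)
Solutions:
 g(x) = -asin((C1 + exp(10*x))/(C1 - exp(10*x)))/6 + pi/6
 g(x) = asin((C1 + exp(10*x))/(C1 - exp(10*x)))/6


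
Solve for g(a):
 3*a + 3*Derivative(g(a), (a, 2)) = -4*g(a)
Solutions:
 g(a) = C1*sin(2*sqrt(3)*a/3) + C2*cos(2*sqrt(3)*a/3) - 3*a/4


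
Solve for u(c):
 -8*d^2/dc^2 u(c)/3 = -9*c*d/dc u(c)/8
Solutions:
 u(c) = C1 + C2*erfi(3*sqrt(6)*c/16)


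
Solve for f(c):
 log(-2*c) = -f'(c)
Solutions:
 f(c) = C1 - c*log(-c) + c*(1 - log(2))


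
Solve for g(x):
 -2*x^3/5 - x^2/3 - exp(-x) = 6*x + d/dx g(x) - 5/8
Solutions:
 g(x) = C1 - x^4/10 - x^3/9 - 3*x^2 + 5*x/8 + exp(-x)


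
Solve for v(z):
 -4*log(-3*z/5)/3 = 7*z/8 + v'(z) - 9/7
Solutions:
 v(z) = C1 - 7*z^2/16 - 4*z*log(-z)/3 + z*(-28*log(3) + 28*log(5) + 55)/21


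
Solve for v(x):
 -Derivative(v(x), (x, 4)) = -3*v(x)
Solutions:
 v(x) = C1*exp(-3^(1/4)*x) + C2*exp(3^(1/4)*x) + C3*sin(3^(1/4)*x) + C4*cos(3^(1/4)*x)


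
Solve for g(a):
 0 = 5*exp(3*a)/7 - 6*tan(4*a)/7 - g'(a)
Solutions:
 g(a) = C1 + 5*exp(3*a)/21 + 3*log(cos(4*a))/14


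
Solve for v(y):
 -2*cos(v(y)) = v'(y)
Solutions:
 v(y) = pi - asin((C1 + exp(4*y))/(C1 - exp(4*y)))
 v(y) = asin((C1 + exp(4*y))/(C1 - exp(4*y)))


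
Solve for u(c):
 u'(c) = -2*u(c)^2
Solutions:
 u(c) = 1/(C1 + 2*c)


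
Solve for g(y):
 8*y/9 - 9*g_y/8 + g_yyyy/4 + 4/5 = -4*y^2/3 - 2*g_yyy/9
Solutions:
 g(y) = C1 + C2*exp(-y*(128*2^(2/3)/(243*sqrt(519153) + 175099)^(1/3) + 32 + 2^(1/3)*(243*sqrt(519153) + 175099)^(1/3))/108)*sin(2^(1/3)*sqrt(3)*y*(-(243*sqrt(519153) + 175099)^(1/3) + 128*2^(1/3)/(243*sqrt(519153) + 175099)^(1/3))/108) + C3*exp(-y*(128*2^(2/3)/(243*sqrt(519153) + 175099)^(1/3) + 32 + 2^(1/3)*(243*sqrt(519153) + 175099)^(1/3))/108)*cos(2^(1/3)*sqrt(3)*y*(-(243*sqrt(519153) + 175099)^(1/3) + 128*2^(1/3)/(243*sqrt(519153) + 175099)^(1/3))/108) + C4*exp(y*(-16 + 128*2^(2/3)/(243*sqrt(519153) + 175099)^(1/3) + 2^(1/3)*(243*sqrt(519153) + 175099)^(1/3))/54) + 32*y^3/81 + 32*y^2/81 + 12896*y/10935


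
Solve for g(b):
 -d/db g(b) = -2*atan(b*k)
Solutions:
 g(b) = C1 + 2*Piecewise((b*atan(b*k) - log(b^2*k^2 + 1)/(2*k), Ne(k, 0)), (0, True))


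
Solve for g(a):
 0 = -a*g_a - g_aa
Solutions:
 g(a) = C1 + C2*erf(sqrt(2)*a/2)


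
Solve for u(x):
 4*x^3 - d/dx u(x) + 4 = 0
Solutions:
 u(x) = C1 + x^4 + 4*x


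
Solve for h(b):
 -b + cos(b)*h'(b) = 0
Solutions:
 h(b) = C1 + Integral(b/cos(b), b)


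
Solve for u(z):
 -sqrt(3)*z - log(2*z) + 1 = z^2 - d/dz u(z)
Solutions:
 u(z) = C1 + z^3/3 + sqrt(3)*z^2/2 + z*log(z) - 2*z + z*log(2)


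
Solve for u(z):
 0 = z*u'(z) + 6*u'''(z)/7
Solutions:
 u(z) = C1 + Integral(C2*airyai(-6^(2/3)*7^(1/3)*z/6) + C3*airybi(-6^(2/3)*7^(1/3)*z/6), z)


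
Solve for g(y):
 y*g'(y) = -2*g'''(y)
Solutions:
 g(y) = C1 + Integral(C2*airyai(-2^(2/3)*y/2) + C3*airybi(-2^(2/3)*y/2), y)


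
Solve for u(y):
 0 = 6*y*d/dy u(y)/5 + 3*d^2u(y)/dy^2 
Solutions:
 u(y) = C1 + C2*erf(sqrt(5)*y/5)


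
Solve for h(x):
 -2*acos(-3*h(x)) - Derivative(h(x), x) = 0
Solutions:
 Integral(1/acos(-3*_y), (_y, h(x))) = C1 - 2*x


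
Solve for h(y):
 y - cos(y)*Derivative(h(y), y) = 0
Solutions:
 h(y) = C1 + Integral(y/cos(y), y)


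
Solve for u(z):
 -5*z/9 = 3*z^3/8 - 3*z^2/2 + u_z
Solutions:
 u(z) = C1 - 3*z^4/32 + z^3/2 - 5*z^2/18


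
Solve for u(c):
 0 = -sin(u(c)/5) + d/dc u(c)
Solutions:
 -c + 5*log(cos(u(c)/5) - 1)/2 - 5*log(cos(u(c)/5) + 1)/2 = C1


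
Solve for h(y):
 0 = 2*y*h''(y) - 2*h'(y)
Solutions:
 h(y) = C1 + C2*y^2


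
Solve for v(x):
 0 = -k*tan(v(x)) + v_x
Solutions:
 v(x) = pi - asin(C1*exp(k*x))
 v(x) = asin(C1*exp(k*x))


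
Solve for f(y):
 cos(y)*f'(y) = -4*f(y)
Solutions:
 f(y) = C1*(sin(y)^2 - 2*sin(y) + 1)/(sin(y)^2 + 2*sin(y) + 1)


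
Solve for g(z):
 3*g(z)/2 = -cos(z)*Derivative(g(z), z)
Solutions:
 g(z) = C1*(sin(z) - 1)^(3/4)/(sin(z) + 1)^(3/4)


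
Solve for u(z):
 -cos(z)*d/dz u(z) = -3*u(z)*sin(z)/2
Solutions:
 u(z) = C1/cos(z)^(3/2)


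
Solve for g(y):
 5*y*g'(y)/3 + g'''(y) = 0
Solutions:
 g(y) = C1 + Integral(C2*airyai(-3^(2/3)*5^(1/3)*y/3) + C3*airybi(-3^(2/3)*5^(1/3)*y/3), y)


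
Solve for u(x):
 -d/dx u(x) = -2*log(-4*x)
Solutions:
 u(x) = C1 + 2*x*log(-x) + 2*x*(-1 + 2*log(2))


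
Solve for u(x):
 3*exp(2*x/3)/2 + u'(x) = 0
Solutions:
 u(x) = C1 - 9*exp(2*x/3)/4


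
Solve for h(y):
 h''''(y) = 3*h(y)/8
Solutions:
 h(y) = C1*exp(-6^(1/4)*y/2) + C2*exp(6^(1/4)*y/2) + C3*sin(6^(1/4)*y/2) + C4*cos(6^(1/4)*y/2)


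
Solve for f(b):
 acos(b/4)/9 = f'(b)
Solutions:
 f(b) = C1 + b*acos(b/4)/9 - sqrt(16 - b^2)/9


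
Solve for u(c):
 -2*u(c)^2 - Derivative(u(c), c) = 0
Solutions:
 u(c) = 1/(C1 + 2*c)


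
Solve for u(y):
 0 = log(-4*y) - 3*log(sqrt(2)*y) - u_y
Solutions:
 u(y) = C1 - 2*y*log(y) + y*(log(2)/2 + 2 + I*pi)


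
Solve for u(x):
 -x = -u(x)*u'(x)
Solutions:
 u(x) = -sqrt(C1 + x^2)
 u(x) = sqrt(C1 + x^2)


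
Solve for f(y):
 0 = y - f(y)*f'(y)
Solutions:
 f(y) = -sqrt(C1 + y^2)
 f(y) = sqrt(C1 + y^2)


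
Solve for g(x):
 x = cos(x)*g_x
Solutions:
 g(x) = C1 + Integral(x/cos(x), x)


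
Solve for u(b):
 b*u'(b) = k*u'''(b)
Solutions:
 u(b) = C1 + Integral(C2*airyai(b*(1/k)^(1/3)) + C3*airybi(b*(1/k)^(1/3)), b)


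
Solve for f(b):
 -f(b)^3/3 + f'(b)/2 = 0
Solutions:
 f(b) = -sqrt(6)*sqrt(-1/(C1 + 2*b))/2
 f(b) = sqrt(6)*sqrt(-1/(C1 + 2*b))/2


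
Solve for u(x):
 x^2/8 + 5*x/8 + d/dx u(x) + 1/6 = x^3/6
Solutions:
 u(x) = C1 + x^4/24 - x^3/24 - 5*x^2/16 - x/6


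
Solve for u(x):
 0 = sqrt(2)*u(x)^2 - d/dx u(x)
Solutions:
 u(x) = -1/(C1 + sqrt(2)*x)


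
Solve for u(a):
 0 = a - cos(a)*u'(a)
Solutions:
 u(a) = C1 + Integral(a/cos(a), a)


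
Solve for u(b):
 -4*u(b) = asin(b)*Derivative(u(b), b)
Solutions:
 u(b) = C1*exp(-4*Integral(1/asin(b), b))


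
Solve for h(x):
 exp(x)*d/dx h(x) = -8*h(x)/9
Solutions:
 h(x) = C1*exp(8*exp(-x)/9)


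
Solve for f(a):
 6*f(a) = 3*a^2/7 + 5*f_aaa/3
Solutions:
 f(a) = C3*exp(18^(1/3)*5^(2/3)*a/5) + a^2/14 + (C1*sin(3*2^(1/3)*3^(1/6)*5^(2/3)*a/10) + C2*cos(3*2^(1/3)*3^(1/6)*5^(2/3)*a/10))*exp(-18^(1/3)*5^(2/3)*a/10)


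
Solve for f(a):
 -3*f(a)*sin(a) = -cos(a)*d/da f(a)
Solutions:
 f(a) = C1/cos(a)^3


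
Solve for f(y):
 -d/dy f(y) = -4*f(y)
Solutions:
 f(y) = C1*exp(4*y)


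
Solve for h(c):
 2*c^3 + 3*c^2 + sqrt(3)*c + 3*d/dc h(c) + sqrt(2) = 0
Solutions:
 h(c) = C1 - c^4/6 - c^3/3 - sqrt(3)*c^2/6 - sqrt(2)*c/3


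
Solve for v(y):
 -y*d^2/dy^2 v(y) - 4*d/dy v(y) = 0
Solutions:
 v(y) = C1 + C2/y^3


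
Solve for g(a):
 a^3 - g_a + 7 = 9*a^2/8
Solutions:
 g(a) = C1 + a^4/4 - 3*a^3/8 + 7*a


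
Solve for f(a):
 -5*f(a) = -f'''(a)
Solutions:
 f(a) = C3*exp(5^(1/3)*a) + (C1*sin(sqrt(3)*5^(1/3)*a/2) + C2*cos(sqrt(3)*5^(1/3)*a/2))*exp(-5^(1/3)*a/2)


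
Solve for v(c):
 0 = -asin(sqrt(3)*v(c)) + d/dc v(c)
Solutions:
 Integral(1/asin(sqrt(3)*_y), (_y, v(c))) = C1 + c


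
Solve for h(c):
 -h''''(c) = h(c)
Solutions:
 h(c) = (C1*sin(sqrt(2)*c/2) + C2*cos(sqrt(2)*c/2))*exp(-sqrt(2)*c/2) + (C3*sin(sqrt(2)*c/2) + C4*cos(sqrt(2)*c/2))*exp(sqrt(2)*c/2)


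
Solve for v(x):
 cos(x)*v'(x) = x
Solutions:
 v(x) = C1 + Integral(x/cos(x), x)


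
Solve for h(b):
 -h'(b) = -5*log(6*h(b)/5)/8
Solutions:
 8*Integral(1/(-log(_y) - log(6) + log(5)), (_y, h(b)))/5 = C1 - b


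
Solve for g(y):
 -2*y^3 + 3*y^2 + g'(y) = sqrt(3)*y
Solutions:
 g(y) = C1 + y^4/2 - y^3 + sqrt(3)*y^2/2


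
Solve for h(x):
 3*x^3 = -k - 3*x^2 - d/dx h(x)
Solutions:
 h(x) = C1 - k*x - 3*x^4/4 - x^3


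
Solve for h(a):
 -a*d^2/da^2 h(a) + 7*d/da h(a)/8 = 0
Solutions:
 h(a) = C1 + C2*a^(15/8)


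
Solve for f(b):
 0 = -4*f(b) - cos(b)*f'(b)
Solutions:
 f(b) = C1*(sin(b)^2 - 2*sin(b) + 1)/(sin(b)^2 + 2*sin(b) + 1)


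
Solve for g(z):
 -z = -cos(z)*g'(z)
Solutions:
 g(z) = C1 + Integral(z/cos(z), z)


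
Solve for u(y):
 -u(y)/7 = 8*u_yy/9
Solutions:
 u(y) = C1*sin(3*sqrt(14)*y/28) + C2*cos(3*sqrt(14)*y/28)


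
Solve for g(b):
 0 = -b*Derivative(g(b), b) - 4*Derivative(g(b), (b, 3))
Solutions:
 g(b) = C1 + Integral(C2*airyai(-2^(1/3)*b/2) + C3*airybi(-2^(1/3)*b/2), b)


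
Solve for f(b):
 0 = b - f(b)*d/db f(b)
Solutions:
 f(b) = -sqrt(C1 + b^2)
 f(b) = sqrt(C1 + b^2)


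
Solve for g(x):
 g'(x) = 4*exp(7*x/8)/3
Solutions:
 g(x) = C1 + 32*exp(7*x/8)/21


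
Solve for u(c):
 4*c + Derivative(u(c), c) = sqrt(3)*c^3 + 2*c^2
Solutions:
 u(c) = C1 + sqrt(3)*c^4/4 + 2*c^3/3 - 2*c^2


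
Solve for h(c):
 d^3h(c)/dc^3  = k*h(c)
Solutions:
 h(c) = C1*exp(c*k^(1/3)) + C2*exp(c*k^(1/3)*(-1 + sqrt(3)*I)/2) + C3*exp(-c*k^(1/3)*(1 + sqrt(3)*I)/2)


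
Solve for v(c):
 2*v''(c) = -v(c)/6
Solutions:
 v(c) = C1*sin(sqrt(3)*c/6) + C2*cos(sqrt(3)*c/6)


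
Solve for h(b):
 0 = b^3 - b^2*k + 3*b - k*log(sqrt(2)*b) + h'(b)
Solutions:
 h(b) = C1 - b^4/4 + b^3*k/3 - 3*b^2/2 + b*k*log(b) - b*k + b*k*log(2)/2


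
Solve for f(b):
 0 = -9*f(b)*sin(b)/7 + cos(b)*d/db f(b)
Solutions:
 f(b) = C1/cos(b)^(9/7)


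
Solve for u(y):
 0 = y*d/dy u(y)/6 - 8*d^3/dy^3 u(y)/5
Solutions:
 u(y) = C1 + Integral(C2*airyai(5^(1/3)*6^(2/3)*y/12) + C3*airybi(5^(1/3)*6^(2/3)*y/12), y)


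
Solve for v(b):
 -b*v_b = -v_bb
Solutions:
 v(b) = C1 + C2*erfi(sqrt(2)*b/2)


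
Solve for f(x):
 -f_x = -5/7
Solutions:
 f(x) = C1 + 5*x/7


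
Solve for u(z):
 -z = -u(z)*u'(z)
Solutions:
 u(z) = -sqrt(C1 + z^2)
 u(z) = sqrt(C1 + z^2)


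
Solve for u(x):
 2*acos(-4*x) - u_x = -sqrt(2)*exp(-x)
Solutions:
 u(x) = C1 + 2*x*acos(-4*x) + sqrt(1 - 16*x^2)/2 - sqrt(2)*exp(-x)


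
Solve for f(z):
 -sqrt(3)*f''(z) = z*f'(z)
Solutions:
 f(z) = C1 + C2*erf(sqrt(2)*3^(3/4)*z/6)


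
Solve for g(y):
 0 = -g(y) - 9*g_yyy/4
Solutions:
 g(y) = C3*exp(-2^(2/3)*3^(1/3)*y/3) + (C1*sin(2^(2/3)*3^(5/6)*y/6) + C2*cos(2^(2/3)*3^(5/6)*y/6))*exp(2^(2/3)*3^(1/3)*y/6)


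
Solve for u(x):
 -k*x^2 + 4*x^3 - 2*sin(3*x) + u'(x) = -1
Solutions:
 u(x) = C1 + k*x^3/3 - x^4 - x - 2*cos(3*x)/3


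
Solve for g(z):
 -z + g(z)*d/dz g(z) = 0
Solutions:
 g(z) = -sqrt(C1 + z^2)
 g(z) = sqrt(C1 + z^2)


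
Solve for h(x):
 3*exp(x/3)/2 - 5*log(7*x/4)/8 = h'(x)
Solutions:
 h(x) = C1 - 5*x*log(x)/8 + 5*x*(-log(7) + 1 + 2*log(2))/8 + 9*exp(x/3)/2


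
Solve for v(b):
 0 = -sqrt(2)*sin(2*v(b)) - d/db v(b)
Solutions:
 v(b) = pi - acos((-C1 - exp(4*sqrt(2)*b))/(C1 - exp(4*sqrt(2)*b)))/2
 v(b) = acos((-C1 - exp(4*sqrt(2)*b))/(C1 - exp(4*sqrt(2)*b)))/2


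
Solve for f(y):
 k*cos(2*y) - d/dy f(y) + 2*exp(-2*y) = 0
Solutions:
 f(y) = C1 + k*sin(2*y)/2 - exp(-2*y)


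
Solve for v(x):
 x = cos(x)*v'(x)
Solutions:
 v(x) = C1 + Integral(x/cos(x), x)


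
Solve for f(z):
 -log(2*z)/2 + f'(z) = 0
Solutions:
 f(z) = C1 + z*log(z)/2 - z/2 + z*log(2)/2


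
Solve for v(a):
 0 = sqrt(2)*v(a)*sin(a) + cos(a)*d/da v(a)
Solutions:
 v(a) = C1*cos(a)^(sqrt(2))


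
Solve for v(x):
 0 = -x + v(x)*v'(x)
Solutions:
 v(x) = -sqrt(C1 + x^2)
 v(x) = sqrt(C1 + x^2)


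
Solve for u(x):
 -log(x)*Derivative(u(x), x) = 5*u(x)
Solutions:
 u(x) = C1*exp(-5*li(x))


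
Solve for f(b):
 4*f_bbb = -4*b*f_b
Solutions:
 f(b) = C1 + Integral(C2*airyai(-b) + C3*airybi(-b), b)


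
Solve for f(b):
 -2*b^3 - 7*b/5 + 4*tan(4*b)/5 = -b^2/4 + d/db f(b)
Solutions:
 f(b) = C1 - b^4/2 + b^3/12 - 7*b^2/10 - log(cos(4*b))/5


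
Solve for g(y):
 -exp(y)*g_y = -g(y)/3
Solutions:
 g(y) = C1*exp(-exp(-y)/3)


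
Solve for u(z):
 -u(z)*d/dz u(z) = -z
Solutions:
 u(z) = -sqrt(C1 + z^2)
 u(z) = sqrt(C1 + z^2)


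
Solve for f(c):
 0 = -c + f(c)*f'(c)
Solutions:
 f(c) = -sqrt(C1 + c^2)
 f(c) = sqrt(C1 + c^2)


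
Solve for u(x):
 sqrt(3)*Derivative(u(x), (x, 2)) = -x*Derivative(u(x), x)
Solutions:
 u(x) = C1 + C2*erf(sqrt(2)*3^(3/4)*x/6)


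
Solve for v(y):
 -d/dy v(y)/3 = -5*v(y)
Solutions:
 v(y) = C1*exp(15*y)


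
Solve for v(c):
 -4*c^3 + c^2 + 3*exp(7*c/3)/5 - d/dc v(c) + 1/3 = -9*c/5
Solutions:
 v(c) = C1 - c^4 + c^3/3 + 9*c^2/10 + c/3 + 9*exp(7*c/3)/35


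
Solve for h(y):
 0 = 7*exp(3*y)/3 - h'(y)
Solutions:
 h(y) = C1 + 7*exp(3*y)/9


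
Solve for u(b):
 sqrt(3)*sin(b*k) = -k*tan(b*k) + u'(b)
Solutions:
 u(b) = C1 + k*Piecewise((-log(cos(b*k))/k, Ne(k, 0)), (0, True)) + sqrt(3)*Piecewise((-cos(b*k)/k, Ne(k, 0)), (0, True))


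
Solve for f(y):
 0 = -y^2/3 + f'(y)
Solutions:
 f(y) = C1 + y^3/9


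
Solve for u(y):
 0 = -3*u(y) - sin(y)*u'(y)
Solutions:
 u(y) = C1*(cos(y) + 1)^(3/2)/(cos(y) - 1)^(3/2)


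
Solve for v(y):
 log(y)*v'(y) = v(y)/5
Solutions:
 v(y) = C1*exp(li(y)/5)


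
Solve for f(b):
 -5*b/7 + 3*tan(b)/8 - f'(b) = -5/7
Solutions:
 f(b) = C1 - 5*b^2/14 + 5*b/7 - 3*log(cos(b))/8


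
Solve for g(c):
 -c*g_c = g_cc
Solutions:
 g(c) = C1 + C2*erf(sqrt(2)*c/2)


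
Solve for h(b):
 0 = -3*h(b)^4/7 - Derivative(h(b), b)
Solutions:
 h(b) = 7^(1/3)*(1/(C1 + 9*b))^(1/3)
 h(b) = 7^(1/3)*(-3^(2/3) - 3*3^(1/6)*I)*(1/(C1 + 3*b))^(1/3)/6
 h(b) = 7^(1/3)*(-3^(2/3) + 3*3^(1/6)*I)*(1/(C1 + 3*b))^(1/3)/6


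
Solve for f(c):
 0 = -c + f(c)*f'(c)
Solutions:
 f(c) = -sqrt(C1 + c^2)
 f(c) = sqrt(C1 + c^2)


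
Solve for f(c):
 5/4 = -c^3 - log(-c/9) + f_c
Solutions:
 f(c) = C1 + c^4/4 + c*log(-c) + c*(1/4 - 2*log(3))


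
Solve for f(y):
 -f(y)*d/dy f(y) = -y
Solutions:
 f(y) = -sqrt(C1 + y^2)
 f(y) = sqrt(C1 + y^2)


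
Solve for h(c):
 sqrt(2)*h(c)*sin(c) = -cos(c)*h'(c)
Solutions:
 h(c) = C1*cos(c)^(sqrt(2))


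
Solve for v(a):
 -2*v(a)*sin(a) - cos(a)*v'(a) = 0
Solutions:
 v(a) = C1*cos(a)^2


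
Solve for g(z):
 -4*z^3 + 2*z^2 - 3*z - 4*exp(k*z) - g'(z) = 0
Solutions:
 g(z) = C1 - z^4 + 2*z^3/3 - 3*z^2/2 - 4*exp(k*z)/k


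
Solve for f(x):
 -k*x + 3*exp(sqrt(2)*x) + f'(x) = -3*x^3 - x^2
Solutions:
 f(x) = C1 + k*x^2/2 - 3*x^4/4 - x^3/3 - 3*sqrt(2)*exp(sqrt(2)*x)/2


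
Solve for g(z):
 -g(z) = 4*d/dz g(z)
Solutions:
 g(z) = C1*exp(-z/4)


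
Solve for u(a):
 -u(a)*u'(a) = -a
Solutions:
 u(a) = -sqrt(C1 + a^2)
 u(a) = sqrt(C1 + a^2)


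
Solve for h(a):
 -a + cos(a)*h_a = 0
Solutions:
 h(a) = C1 + Integral(a/cos(a), a)


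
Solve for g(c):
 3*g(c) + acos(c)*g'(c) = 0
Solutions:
 g(c) = C1*exp(-3*Integral(1/acos(c), c))


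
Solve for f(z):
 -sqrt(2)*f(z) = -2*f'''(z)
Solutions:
 f(z) = C3*exp(2^(5/6)*z/2) + (C1*sin(2^(5/6)*sqrt(3)*z/4) + C2*cos(2^(5/6)*sqrt(3)*z/4))*exp(-2^(5/6)*z/4)


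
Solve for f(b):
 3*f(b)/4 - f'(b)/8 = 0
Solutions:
 f(b) = C1*exp(6*b)


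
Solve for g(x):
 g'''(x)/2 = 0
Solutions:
 g(x) = C1 + C2*x + C3*x^2


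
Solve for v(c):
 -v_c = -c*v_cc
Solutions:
 v(c) = C1 + C2*c^2


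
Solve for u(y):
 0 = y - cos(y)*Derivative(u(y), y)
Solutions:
 u(y) = C1 + Integral(y/cos(y), y)


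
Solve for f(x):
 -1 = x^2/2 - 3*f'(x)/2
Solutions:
 f(x) = C1 + x^3/9 + 2*x/3


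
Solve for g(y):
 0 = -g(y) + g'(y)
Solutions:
 g(y) = C1*exp(y)


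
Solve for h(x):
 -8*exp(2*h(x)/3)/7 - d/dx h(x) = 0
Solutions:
 h(x) = 3*log(-sqrt(-1/(C1 - 8*x))) - 3*log(2) + 3*log(42)/2
 h(x) = 3*log(-1/(C1 - 8*x))/2 - 3*log(2) + 3*log(42)/2


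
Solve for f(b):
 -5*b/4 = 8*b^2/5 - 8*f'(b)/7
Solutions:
 f(b) = C1 + 7*b^3/15 + 35*b^2/64


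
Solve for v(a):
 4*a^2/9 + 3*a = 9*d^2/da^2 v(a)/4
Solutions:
 v(a) = C1 + C2*a + 4*a^4/243 + 2*a^3/9


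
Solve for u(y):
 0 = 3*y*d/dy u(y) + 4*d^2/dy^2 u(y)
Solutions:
 u(y) = C1 + C2*erf(sqrt(6)*y/4)


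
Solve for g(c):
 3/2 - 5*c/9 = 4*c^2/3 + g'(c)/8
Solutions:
 g(c) = C1 - 32*c^3/9 - 20*c^2/9 + 12*c


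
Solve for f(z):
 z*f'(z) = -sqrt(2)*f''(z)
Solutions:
 f(z) = C1 + C2*erf(2^(1/4)*z/2)


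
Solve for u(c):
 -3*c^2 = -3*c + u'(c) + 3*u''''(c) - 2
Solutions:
 u(c) = C1 + C4*exp(-3^(2/3)*c/3) - c^3 + 3*c^2/2 + 2*c + (C2*sin(3^(1/6)*c/2) + C3*cos(3^(1/6)*c/2))*exp(3^(2/3)*c/6)


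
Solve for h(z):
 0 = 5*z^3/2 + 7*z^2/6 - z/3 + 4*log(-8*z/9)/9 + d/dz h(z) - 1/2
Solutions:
 h(z) = C1 - 5*z^4/8 - 7*z^3/18 + z^2/6 - 4*z*log(-z)/9 + z*(-24*log(2) + 17 + 16*log(3))/18


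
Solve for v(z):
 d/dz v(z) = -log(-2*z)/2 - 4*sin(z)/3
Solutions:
 v(z) = C1 - z*log(-z)/2 - z*log(2)/2 + z/2 + 4*cos(z)/3


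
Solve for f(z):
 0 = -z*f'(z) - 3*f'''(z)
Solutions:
 f(z) = C1 + Integral(C2*airyai(-3^(2/3)*z/3) + C3*airybi(-3^(2/3)*z/3), z)


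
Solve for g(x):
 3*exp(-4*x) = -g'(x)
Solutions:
 g(x) = C1 + 3*exp(-4*x)/4


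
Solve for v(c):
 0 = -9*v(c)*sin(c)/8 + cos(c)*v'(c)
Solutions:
 v(c) = C1/cos(c)^(9/8)


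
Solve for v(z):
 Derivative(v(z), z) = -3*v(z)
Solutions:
 v(z) = C1*exp(-3*z)


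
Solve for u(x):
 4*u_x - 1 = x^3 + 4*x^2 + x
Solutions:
 u(x) = C1 + x^4/16 + x^3/3 + x^2/8 + x/4


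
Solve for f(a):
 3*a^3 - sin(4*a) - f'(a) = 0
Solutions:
 f(a) = C1 + 3*a^4/4 + cos(4*a)/4


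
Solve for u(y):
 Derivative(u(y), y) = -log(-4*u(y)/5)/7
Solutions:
 7*Integral(1/(log(-_y) - log(5) + 2*log(2)), (_y, u(y))) = C1 - y


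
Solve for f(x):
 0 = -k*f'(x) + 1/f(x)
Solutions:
 f(x) = -sqrt(C1 + 2*x/k)
 f(x) = sqrt(C1 + 2*x/k)


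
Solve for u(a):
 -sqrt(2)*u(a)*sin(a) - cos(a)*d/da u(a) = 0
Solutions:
 u(a) = C1*cos(a)^(sqrt(2))


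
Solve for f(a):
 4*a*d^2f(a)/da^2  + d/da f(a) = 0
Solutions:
 f(a) = C1 + C2*a^(3/4)


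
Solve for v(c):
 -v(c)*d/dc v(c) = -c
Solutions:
 v(c) = -sqrt(C1 + c^2)
 v(c) = sqrt(C1 + c^2)
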